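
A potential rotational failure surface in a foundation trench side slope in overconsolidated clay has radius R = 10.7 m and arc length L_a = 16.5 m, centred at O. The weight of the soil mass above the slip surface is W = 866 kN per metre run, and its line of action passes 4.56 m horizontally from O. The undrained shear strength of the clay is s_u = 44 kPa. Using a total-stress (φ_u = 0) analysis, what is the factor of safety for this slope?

Taking moments about the centre O, the resisting moment is provided by the undrained shear strength acting along the arc:
M_R = s_u·L_a·R = 44·16.50·10.7 = 7768.2 kN·m/m
M_D = W·d = 866·4.56 = 3949.0 kN·m/m
FS = M_R / M_D = 7768.2 / 3949.0 = 1.967

FS = 1.97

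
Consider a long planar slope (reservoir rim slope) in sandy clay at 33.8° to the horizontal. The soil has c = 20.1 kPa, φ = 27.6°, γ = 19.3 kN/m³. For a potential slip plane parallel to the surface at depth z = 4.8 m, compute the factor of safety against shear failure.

For an infinite slope with a slip plane parallel to the surface (no pore pressure): FS = [c + γz cos²β tanφ] / [γz sinβ cosβ].
γz = 19.3·4.8 = 92.64 kN/m²
Numerator = 20.1 + 92.64·cos²33.8°·tan27.6° = 20.1 + 92.64·0.6905·0.5228 = 53.543 kPa
Denominator = 92.64·sin33.8°·cos33.8° = 92.64·0.5563·0.8310 = 42.825 kPa
FS = 53.543 / 42.825 = 1.250

FS = 1.25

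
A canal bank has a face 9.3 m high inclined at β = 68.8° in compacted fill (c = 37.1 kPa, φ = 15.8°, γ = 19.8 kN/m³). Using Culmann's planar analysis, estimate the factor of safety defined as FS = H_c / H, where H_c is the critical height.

H_c = (4c/γ) · sinβ cosφ / [1 − cos(β − φ)]
    = (4·37.1/19.8) · sin68.8°·cos15.8° / [1 − cos53.0°]
    = 7.495 · 0.8971 / 0.3982 = 16.89 m
FS = H_c / H = 16.89 / 9.3 = 1.816

FS = 1.82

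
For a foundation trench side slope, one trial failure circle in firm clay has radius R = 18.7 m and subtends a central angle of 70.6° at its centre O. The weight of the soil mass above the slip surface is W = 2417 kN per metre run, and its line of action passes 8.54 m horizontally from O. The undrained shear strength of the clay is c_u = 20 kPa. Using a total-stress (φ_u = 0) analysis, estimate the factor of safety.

Taking moments about the centre O, the resisting moment is provided by the undrained shear strength acting along the arc:
Arc length L_a = R·θ = 18.7·(70.6°·π/180) = 18.7·1.2322 = 23.04 m
M_R = c_u·L_a·R = 20·23.04·18.7 = 8617.8 kN·m/m
M_D = W·d = 2417·8.54 = 20641.2 kN·m/m
FS = M_R / M_D = 8617.8 / 20641.2 = 0.418

FS = 0.42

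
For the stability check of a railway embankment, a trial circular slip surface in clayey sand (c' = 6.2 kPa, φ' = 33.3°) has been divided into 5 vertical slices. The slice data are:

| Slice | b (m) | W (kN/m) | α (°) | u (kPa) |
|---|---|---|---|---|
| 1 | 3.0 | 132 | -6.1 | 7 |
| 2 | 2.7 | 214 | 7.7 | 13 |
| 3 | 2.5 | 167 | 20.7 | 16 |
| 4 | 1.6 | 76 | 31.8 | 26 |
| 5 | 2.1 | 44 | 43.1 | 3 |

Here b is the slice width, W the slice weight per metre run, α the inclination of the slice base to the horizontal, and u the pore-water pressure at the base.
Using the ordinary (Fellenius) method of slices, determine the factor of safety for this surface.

FS = 2.58

Ordinary method of slices: FS = Σ[c'·Δl_i + (W_i cosα_i − u_i·Δl_i)·tanφ'] / Σ W_i sinα_i, with Δl_i = b_i / cosα_i.
Slice 1: Δl = 3.0/cos(-6.1°) = 3.017 m; N'_1 = 132·cos(-6.1°) − 7·3.017 = 110.1; c'Δl = 18.71; W sinα = -14.0
Slice 2: Δl = 2.7/cos7.7° = 2.725 m; N'_2 = 214·cos7.7° − 13·2.725 = 176.7; c'Δl = 16.89; W sinα = 28.7
Slice 3: Δl = 2.5/cos20.7° = 2.673 m; N'_3 = 167·cos20.7° − 16·2.673 = 113.5; c'Δl = 16.57; W sinα = 59.0
Slice 4: Δl = 1.6/cos31.8° = 1.883 m; N'_4 = 76·cos31.8° − 26·1.883 = 15.6; c'Δl = 11.67; W sinα = 40.0
Slice 5: Δl = 2.1/cos43.1° = 2.876 m; N'_5 = 44·cos43.1° − 3·2.876 = 23.5; c'Δl = 17.83; W sinα = 30.1
Σc'Δl = 81.7 kN/m; ΣN' = 439.4 kN/m; ΣW sinα = 143.8 kN/m
Resisting = 81.7 + 439.4·tan33.3° = 81.7 + 288.6 = 370.3 kN/m
FS = 370.3 / 143.8 = 2.575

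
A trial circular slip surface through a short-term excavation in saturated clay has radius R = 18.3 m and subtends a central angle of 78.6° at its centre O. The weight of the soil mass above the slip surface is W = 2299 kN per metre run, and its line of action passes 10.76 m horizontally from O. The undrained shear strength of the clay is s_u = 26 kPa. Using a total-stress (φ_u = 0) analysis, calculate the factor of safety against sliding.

Taking moments about the centre O, the resisting moment is provided by the undrained shear strength acting along the arc:
Arc length L_a = R·θ = 18.3·(78.6°·π/180) = 18.3·1.3718 = 25.10 m
M_R = s_u·L_a·R = 26·25.10·18.3 = 11944.7 kN·m/m
M_D = W·d = 2299·10.76 = 24737.2 kN·m/m
FS = M_R / M_D = 11944.7 / 24737.2 = 0.483

FS = 0.48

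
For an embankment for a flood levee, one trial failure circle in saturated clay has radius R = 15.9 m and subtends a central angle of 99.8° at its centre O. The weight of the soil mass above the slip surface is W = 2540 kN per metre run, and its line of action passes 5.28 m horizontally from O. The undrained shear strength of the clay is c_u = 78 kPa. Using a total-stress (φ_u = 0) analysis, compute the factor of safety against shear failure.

Taking moments about the centre O, the resisting moment is provided by the undrained shear strength acting along the arc:
Arc length L_a = R·θ = 15.9·(99.8°·π/180) = 15.9·1.7418 = 27.70 m
M_R = c_u·L_a·R = 78·27.70·15.9 = 34347.6 kN·m/m
M_D = W·d = 2540·5.28 = 13411.2 kN·m/m
FS = M_R / M_D = 34347.6 / 13411.2 = 2.561

FS = 2.56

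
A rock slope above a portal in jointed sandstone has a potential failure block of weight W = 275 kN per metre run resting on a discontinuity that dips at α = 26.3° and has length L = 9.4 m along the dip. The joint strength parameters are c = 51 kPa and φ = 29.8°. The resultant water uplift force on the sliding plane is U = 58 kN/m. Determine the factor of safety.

Resolving the block weight along and normal to the plane and applying the Mohr–Coulomb strength on the joint:
N' = W cosα − U = 275·cos26.3° − 58 = 188.5 kN/m
Driving force T = W sinα = 275·sin26.3° = 121.8 kN/m
Resisting force R = c·L + N'·tanφ = 51·9.4 + 188.5·tan29.8° = 479.4 + 108.0 = 587.4 kN/m
FS = R / T = 587.4 / 121.8 = 4.821

FS = 4.82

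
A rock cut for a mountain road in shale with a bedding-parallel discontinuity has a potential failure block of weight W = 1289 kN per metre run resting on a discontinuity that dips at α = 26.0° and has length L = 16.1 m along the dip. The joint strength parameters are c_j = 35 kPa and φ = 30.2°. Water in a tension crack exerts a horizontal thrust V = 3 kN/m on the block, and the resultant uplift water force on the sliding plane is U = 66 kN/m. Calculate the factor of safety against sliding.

FS = 2.11

Resolving the block weight along and normal to the plane and applying the Mohr–Coulomb strength on the joint:
N' = W cosα − U − V sinα = 1289·cos26.0° − 66 − 3·sin26.0° = 1091.2 kN/m
Driving force T = W sinα + V cosα = 1289·sin26.0° + 3·cos26.0° = 567.8 kN/m
Resisting force R = c_j·L + N'·tanφ = 35·16.1 + 1091.2·tan30.2° = 563.5 + 635.1 = 1198.6 kN/m
FS = R / T = 1198.6 / 567.8 = 2.111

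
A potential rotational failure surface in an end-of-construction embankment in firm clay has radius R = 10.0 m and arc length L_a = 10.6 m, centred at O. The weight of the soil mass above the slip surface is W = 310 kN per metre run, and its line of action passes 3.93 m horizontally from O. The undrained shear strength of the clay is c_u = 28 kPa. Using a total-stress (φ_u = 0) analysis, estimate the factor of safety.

Taking moments about the centre O, the resisting moment is provided by the undrained shear strength acting along the arc:
M_R = c_u·L_a·R = 28·10.60·10.0 = 2968.0 kN·m/m
M_D = W·d = 310·3.93 = 1218.3 kN·m/m
FS = M_R / M_D = 2968.0 / 1218.3 = 2.436

FS = 2.44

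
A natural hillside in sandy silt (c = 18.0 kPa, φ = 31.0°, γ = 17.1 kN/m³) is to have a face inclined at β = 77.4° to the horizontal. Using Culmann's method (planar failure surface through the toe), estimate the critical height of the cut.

H_c = 11.35 m

Culmann's analysis gives the critical failure plane at α_cr = (β + φ)/2 = (77.4 + 31.0)/2 = 54.2°, and the critical height
H_c = (4c/γ) · sinβ cosφ / [1 − cos(β − φ)]
    = (4·18.0/17.1) · sin77.4°·cos31.0° / [1 − cos(46.4°)]
    = 4.211 · 0.9759·0.8572 / [1 − 0.6896]
    = 4.211 · 0.8365 / 0.3104
    = 11.35 m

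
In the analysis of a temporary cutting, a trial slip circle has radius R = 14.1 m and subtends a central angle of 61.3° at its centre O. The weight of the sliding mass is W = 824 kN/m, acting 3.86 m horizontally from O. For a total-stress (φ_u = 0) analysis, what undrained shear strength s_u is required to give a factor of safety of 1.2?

FS = s_u·L_a·R / (W·d), so s_u = FS·W·d / (L_a·R).
Arc length L_a = R·θ = 14.1·(61.3°·π/180) = 14.1·1.0699 = 15.09 m
s_u = 1.2·824·3.86 / (15.09·14.1) = 3816.8 / 212.70 = 17.94 kPa

s_u = 17.9 kPa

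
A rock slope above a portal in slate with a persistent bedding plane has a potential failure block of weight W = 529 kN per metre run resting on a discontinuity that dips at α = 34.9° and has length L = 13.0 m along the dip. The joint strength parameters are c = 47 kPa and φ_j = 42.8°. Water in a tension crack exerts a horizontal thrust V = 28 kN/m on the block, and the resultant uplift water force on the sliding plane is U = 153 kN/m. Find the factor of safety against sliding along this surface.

FS = 2.63

Resolving the block weight along and normal to the plane and applying the Mohr–Coulomb strength on the joint:
N' = W cosα − U − V sinα = 529·cos34.9° − 153 − 28·sin34.9° = 264.8 kN/m
Driving force T = W sinα + V cosα = 529·sin34.9° + 28·cos34.9° = 325.6 kN/m
Resisting force R = c·L + N'·tanφ_j = 47·13.0 + 264.8·tan42.8° = 611.0 + 245.2 = 856.2 kN/m
FS = R / T = 856.2 / 325.6 = 2.630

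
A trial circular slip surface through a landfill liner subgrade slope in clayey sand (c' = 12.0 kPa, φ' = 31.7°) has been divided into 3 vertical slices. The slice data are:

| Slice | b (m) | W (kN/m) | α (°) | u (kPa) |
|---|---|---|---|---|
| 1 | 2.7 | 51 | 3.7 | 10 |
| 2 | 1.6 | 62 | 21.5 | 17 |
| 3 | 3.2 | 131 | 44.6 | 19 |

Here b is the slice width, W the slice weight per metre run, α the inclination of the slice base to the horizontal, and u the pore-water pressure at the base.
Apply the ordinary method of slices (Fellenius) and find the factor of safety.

FS = 1.22

Ordinary method of slices: FS = Σ[c'·Δl_i + (W_i cosα_i − u_i·Δl_i)·tanφ'] / Σ W_i sinα_i, with Δl_i = b_i / cosα_i.
Slice 1: Δl = 2.7/cos3.7° = 2.706 m; N'_1 = 51·cos3.7° − 10·2.706 = 23.8; c'Δl = 32.47; W sinα = 3.3
Slice 2: Δl = 1.6/cos21.5° = 1.720 m; N'_2 = 62·cos21.5° − 17·1.720 = 28.5; c'Δl = 20.64; W sinα = 22.7
Slice 3: Δl = 3.2/cos44.6° = 4.494 m; N'_3 = 131·cos44.6° − 19·4.494 = 7.9; c'Δl = 53.93; W sinα = 92.0
Σc'Δl = 107.0 kN/m; ΣN' = 60.2 kN/m; ΣW sinα = 118.0 kN/m
Resisting = 107.0 + 60.2·tan31.7° = 107.0 + 37.2 = 144.2 kN/m
FS = 144.2 / 118.0 = 1.222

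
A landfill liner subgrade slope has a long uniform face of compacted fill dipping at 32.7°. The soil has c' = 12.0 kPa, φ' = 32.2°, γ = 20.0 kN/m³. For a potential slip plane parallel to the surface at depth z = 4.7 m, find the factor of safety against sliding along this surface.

For an infinite slope with a slip plane parallel to the surface (no pore pressure): FS = [c' + γz cos²β tanφ'] / [γz sinβ cosβ].
γz = 20.0·4.7 = 94.00 kN/m²
Numerator = 12.0 + 94.00·cos²32.7°·tan32.2° = 12.0 + 94.00·0.7081·0.6297 = 53.918 kPa
Denominator = 94.00·sin32.7°·cos32.7° = 94.00·0.5402·0.8415 = 42.734 kPa
FS = 53.918 / 42.734 = 1.262

FS = 1.26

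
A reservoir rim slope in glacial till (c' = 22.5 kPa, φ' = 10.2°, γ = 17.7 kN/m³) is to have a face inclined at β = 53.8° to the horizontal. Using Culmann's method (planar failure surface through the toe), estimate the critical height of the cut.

H_c = 14.64 m

Culmann's analysis gives the critical failure plane at α_cr = (β + φ')/2 = (53.8 + 10.2)/2 = 32.0°, and the critical height
H_c = (4c'/γ) · sinβ cosφ' / [1 − cos(β − φ')]
    = (4·22.5/17.7) · sin53.8°·cos10.2° / [1 − cos(43.6°)]
    = 5.085 · 0.8070·0.9842 / [1 − 0.7242]
    = 5.085 · 0.7942 / 0.2758
    = 14.64 m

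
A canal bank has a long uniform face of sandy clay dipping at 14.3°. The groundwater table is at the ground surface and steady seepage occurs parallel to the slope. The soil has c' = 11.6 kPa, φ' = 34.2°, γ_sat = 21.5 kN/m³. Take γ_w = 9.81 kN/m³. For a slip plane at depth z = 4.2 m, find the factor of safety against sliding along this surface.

With seepage parallel to the slope and the water table at the surface, the effective normal stress on the slip plane uses the buoyant unit weight γ' = γ_sat − γ_w while the driving shear stress uses γ_sat:
FS = [c' + γ' z cos²β tanφ'] / [γ_sat z sinβ cosβ]
γ' = 21.5 − 9.81 = 11.69 kN/m³
Numerator = 11.6 + 11.69·4.2·cos²14.3°·tan34.2° = 11.6 + 11.69·4.2·0.9390·0.6796 = 42.931 kPa
Denominator = 21.5·4.2·sin14.3°·cos14.3° = 21.5·4.2·0.2470·0.9690 = 21.613 kPa
FS = 42.931 / 21.613 = 1.986

FS = 1.99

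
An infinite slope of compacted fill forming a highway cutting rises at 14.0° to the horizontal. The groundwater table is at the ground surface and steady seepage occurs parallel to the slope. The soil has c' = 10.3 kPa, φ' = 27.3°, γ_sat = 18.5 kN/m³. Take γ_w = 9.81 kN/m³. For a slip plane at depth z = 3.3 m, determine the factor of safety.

With seepage parallel to the slope and the water table at the surface, the effective normal stress on the slip plane uses the buoyant unit weight γ' = γ_sat − γ_w while the driving shear stress uses γ_sat:
FS = [c' + γ' z cos²β tanφ'] / [γ_sat z sinβ cosβ]
γ' = 18.5 − 9.81 = 8.69 kN/m³
Numerator = 10.3 + 8.69·3.3·cos²14.0°·tan27.3° = 10.3 + 8.69·3.3·0.9415·0.5161 = 24.235 kPa
Denominator = 18.5·3.3·sin14.0°·cos14.0° = 18.5·3.3·0.2419·0.9703 = 14.331 kPa
FS = 24.235 / 14.331 = 1.691

FS = 1.69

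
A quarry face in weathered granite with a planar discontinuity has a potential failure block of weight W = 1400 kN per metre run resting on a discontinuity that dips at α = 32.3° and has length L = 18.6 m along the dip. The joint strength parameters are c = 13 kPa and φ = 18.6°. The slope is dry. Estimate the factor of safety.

FS = 0.86

Resolving the block weight along and normal to the plane and applying the Mohr–Coulomb strength on the joint:
N' = W cosα = 1400·cos32.3° = 1183.4 kN/m
Driving force T = W sinα = 1400·sin32.3° = 748.1 kN/m
Resisting force R = c·L + N'·tanφ = 13·18.6 + 1183.4·tan18.6° = 241.8 + 398.2 = 640.0 kN/m
FS = R / T = 640.0 / 748.1 = 0.856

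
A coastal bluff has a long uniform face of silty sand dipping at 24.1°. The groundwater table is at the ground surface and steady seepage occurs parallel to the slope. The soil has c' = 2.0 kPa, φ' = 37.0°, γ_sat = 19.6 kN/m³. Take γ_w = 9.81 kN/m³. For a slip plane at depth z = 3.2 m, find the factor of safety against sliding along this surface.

With seepage parallel to the slope and the water table at the surface, the effective normal stress on the slip plane uses the buoyant unit weight γ' = γ_sat − γ_w while the driving shear stress uses γ_sat:
FS = [c' + γ' z cos²β tanφ'] / [γ_sat z sinβ cosβ]
γ' = 19.6 − 9.81 = 9.79 kN/m³
Numerator = 2.0 + 9.79·3.2·cos²24.1°·tan37.0° = 2.0 + 9.79·3.2·0.8333·0.7536 = 21.671 kPa
Denominator = 19.6·3.2·sin24.1°·cos24.1° = 19.6·3.2·0.4083·0.9128 = 23.378 kPa
FS = 21.671 / 23.378 = 0.927

FS = 0.93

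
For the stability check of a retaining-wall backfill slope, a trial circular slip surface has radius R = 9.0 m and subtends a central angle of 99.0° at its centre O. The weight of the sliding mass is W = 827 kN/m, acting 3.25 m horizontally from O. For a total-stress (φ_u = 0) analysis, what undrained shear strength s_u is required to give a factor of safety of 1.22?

s_u = 23.4 kPa

FS = s_u·L_a·R / (W·d), so s_u = FS·W·d / (L_a·R).
Arc length L_a = R·θ = 9.0·(99.0°·π/180) = 9.0·1.7279 = 15.55 m
s_u = 1.22·827·3.25 / (15.55·9.0) = 3279.1 / 139.96 = 23.43 kPa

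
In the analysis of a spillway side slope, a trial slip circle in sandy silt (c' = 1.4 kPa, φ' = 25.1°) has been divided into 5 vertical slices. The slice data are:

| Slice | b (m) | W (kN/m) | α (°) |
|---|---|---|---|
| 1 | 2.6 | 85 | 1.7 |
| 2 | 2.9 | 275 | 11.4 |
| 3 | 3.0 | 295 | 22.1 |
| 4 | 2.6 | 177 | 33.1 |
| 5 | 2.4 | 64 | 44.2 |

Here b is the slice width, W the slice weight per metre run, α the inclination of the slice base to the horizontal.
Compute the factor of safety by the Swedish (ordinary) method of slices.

FS = 1.31

Ordinary method of slices: FS = Σ[c'·Δl_i + (W_i cosα_i)·tanφ'] / Σ W_i sinα_i, with Δl_i = b_i / cosα_i.
Slice 1: Δl = 2.6/cos1.7° = 2.601 m; N'_1 = 85·cos1.7° = 85.0; c'Δl = 3.64; W sinα = 2.5
Slice 2: Δl = 2.9/cos11.4° = 2.958 m; N'_2 = 275·cos11.4° = 269.6; c'Δl = 4.14; W sinα = 54.4
Slice 3: Δl = 3.0/cos22.1° = 3.238 m; N'_3 = 295·cos22.1° = 273.3; c'Δl = 4.53; W sinα = 111.0
Slice 4: Δl = 2.6/cos33.1° = 3.104 m; N'_4 = 177·cos33.1° = 148.3; c'Δl = 4.35; W sinα = 96.7
Slice 5: Δl = 2.4/cos44.2° = 3.348 m; N'_5 = 64·cos44.2° = 45.9; c'Δl = 4.69; W sinα = 44.6
Σc'Δl = 21.3 kN/m; ΣN' = 822.0 kN/m; ΣW sinα = 309.1 kN/m
Resisting = 21.3 + 822.0·tan25.1° = 21.3 + 385.1 = 406.4 kN/m
FS = 406.4 / 309.1 = 1.315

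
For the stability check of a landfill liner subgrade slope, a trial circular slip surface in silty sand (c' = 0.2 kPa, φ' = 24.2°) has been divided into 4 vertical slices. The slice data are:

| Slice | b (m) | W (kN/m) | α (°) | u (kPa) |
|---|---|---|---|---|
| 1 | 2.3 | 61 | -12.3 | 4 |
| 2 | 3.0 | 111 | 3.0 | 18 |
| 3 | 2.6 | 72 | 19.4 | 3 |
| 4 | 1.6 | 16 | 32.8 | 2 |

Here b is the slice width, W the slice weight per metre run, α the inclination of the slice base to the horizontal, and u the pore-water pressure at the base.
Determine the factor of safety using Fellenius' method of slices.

Ordinary method of slices: FS = Σ[c'·Δl_i + (W_i cosα_i − u_i·Δl_i)·tanφ'] / Σ W_i sinα_i, with Δl_i = b_i / cosα_i.
Slice 1: Δl = 2.3/cos(-12.3°) = 2.354 m; N'_1 = 61·cos(-12.3°) − 4·2.354 = 50.2; c'Δl = 0.47; W sinα = -13.0
Slice 2: Δl = 3.0/cos3.0° = 3.004 m; N'_2 = 111·cos3.0° − 18·3.004 = 56.8; c'Δl = 0.60; W sinα = 5.8
Slice 3: Δl = 2.6/cos19.4° = 2.757 m; N'_3 = 72·cos19.4° − 3·2.757 = 59.6; c'Δl = 0.55; W sinα = 23.9
Slice 4: Δl = 1.6/cos32.8° = 1.903 m; N'_4 = 16·cos32.8° − 2·1.903 = 9.6; c'Δl = 0.38; W sinα = 8.7
Σc'Δl = 2.0 kN/m; ΣN' = 176.2 kN/m; ΣW sinα = 25.4 kN/m
Resisting = 2.0 + 176.2·tan24.2° = 2.0 + 79.2 = 81.2 kN/m
FS = 81.2 / 25.4 = 3.198

FS = 3.20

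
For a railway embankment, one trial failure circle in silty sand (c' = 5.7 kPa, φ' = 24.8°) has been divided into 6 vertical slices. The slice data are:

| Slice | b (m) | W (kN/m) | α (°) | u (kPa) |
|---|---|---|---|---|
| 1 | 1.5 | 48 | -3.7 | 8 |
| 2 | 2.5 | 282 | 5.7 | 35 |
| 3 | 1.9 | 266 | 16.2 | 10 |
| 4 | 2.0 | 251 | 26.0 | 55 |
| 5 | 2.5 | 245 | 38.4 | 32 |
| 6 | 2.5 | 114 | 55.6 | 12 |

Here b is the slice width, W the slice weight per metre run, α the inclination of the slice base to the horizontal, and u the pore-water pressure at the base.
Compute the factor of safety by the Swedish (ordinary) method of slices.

Ordinary method of slices: FS = Σ[c'·Δl_i + (W_i cosα_i − u_i·Δl_i)·tanφ'] / Σ W_i sinα_i, with Δl_i = b_i / cosα_i.
Slice 1: Δl = 1.5/cos(-3.7°) = 1.503 m; N'_1 = 48·cos(-3.7°) − 8·1.503 = 35.9; c'Δl = 8.57; W sinα = -3.1
Slice 2: Δl = 2.5/cos5.7° = 2.512 m; N'_2 = 282·cos5.7° − 35·2.512 = 192.7; c'Δl = 14.32; W sinα = 28.0
Slice 3: Δl = 1.9/cos16.2° = 1.979 m; N'_3 = 266·cos16.2° − 10·1.979 = 235.7; c'Δl = 11.28; W sinα = 74.2
Slice 4: Δl = 2.0/cos26.0° = 2.225 m; N'_4 = 251·cos26.0° − 55·2.225 = 103.2; c'Δl = 12.68; W sinα = 110.0
Slice 5: Δl = 2.5/cos38.4° = 3.190 m; N'_5 = 245·cos38.4° − 32·3.190 = 89.9; c'Δl = 18.18; W sinα = 152.2
Slice 6: Δl = 2.5/cos55.6° = 4.425 m; N'_6 = 114·cos55.6° − 12·4.425 = 11.3; c'Δl = 25.22; W sinα = 94.1
Σc'Δl = 90.3 kN/m; ΣN' = 668.6 kN/m; ΣW sinα = 455.4 kN/m
Resisting = 90.3 + 668.6·tan24.8° = 90.3 + 309.0 = 399.2 kN/m
FS = 399.2 / 455.4 = 0.877

FS = 0.88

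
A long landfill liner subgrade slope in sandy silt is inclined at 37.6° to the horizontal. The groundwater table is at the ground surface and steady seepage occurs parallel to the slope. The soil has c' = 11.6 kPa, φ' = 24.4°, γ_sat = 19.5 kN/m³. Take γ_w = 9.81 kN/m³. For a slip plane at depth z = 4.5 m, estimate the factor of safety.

With seepage parallel to the slope and the water table at the surface, the effective normal stress on the slip plane uses the buoyant unit weight γ' = γ_sat − γ_w while the driving shear stress uses γ_sat:
FS = [c' + γ' z cos²β tanφ'] / [γ_sat z sinβ cosβ]
γ' = 19.5 − 9.81 = 9.69 kN/m³
Numerator = 11.6 + 9.69·4.5·cos²37.6°·tan24.4° = 11.6 + 9.69·4.5·0.6277·0.4536 = 24.016 kPa
Denominator = 19.5·4.5·sin37.6°·cos37.6° = 19.5·4.5·0.6101·0.7923 = 42.419 kPa
FS = 24.016 / 42.419 = 0.566

FS = 0.57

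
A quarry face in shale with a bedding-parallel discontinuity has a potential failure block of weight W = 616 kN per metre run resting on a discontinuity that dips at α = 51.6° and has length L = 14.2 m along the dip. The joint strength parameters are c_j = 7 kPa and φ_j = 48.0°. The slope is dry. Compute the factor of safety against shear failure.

FS = 1.09

Resolving the block weight along and normal to the plane and applying the Mohr–Coulomb strength on the joint:
N' = W cosα = 616·cos51.6° = 382.6 kN/m
Driving force T = W sinα = 616·sin51.6° = 482.8 kN/m
Resisting force R = c_j·L + N'·tanφ_j = 7·14.2 + 382.6·tan48.0° = 99.4 + 425.0 = 524.4 kN/m
FS = R / T = 524.4 / 482.8 = 1.086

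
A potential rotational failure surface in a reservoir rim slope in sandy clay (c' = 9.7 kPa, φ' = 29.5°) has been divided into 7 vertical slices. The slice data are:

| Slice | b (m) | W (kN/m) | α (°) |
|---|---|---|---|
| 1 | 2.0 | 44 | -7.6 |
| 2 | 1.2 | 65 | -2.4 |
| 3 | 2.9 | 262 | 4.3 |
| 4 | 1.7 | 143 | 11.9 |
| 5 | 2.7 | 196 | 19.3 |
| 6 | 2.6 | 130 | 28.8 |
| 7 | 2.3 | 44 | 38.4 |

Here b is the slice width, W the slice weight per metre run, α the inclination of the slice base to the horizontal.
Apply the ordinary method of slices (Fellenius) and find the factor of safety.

FS = 3.27

Ordinary method of slices: FS = Σ[c'·Δl_i + (W_i cosα_i)·tanφ'] / Σ W_i sinα_i, with Δl_i = b_i / cosα_i.
Slice 1: Δl = 2.0/cos(-7.6°) = 2.018 m; N'_1 = 44·cos(-7.6°) = 43.6; c'Δl = 19.57; W sinα = -5.8
Slice 2: Δl = 1.2/cos(-2.4°) = 1.201 m; N'_2 = 65·cos(-2.4°) = 64.9; c'Δl = 11.65; W sinα = -2.7
Slice 3: Δl = 2.9/cos4.3° = 2.908 m; N'_3 = 262·cos4.3° = 261.3; c'Δl = 28.21; W sinα = 19.6
Slice 4: Δl = 1.7/cos11.9° = 1.737 m; N'_4 = 143·cos11.9° = 139.9; c'Δl = 16.85; W sinα = 29.5
Slice 5: Δl = 2.7/cos19.3° = 2.861 m; N'_5 = 196·cos19.3° = 185.0; c'Δl = 27.75; W sinα = 64.8
Slice 6: Δl = 2.6/cos28.8° = 2.967 m; N'_6 = 130·cos28.8° = 113.9; c'Δl = 28.78; W sinα = 62.6
Slice 7: Δl = 2.3/cos38.4° = 2.935 m; N'_7 = 44·cos38.4° = 34.5; c'Δl = 28.47; W sinα = 27.3
Σc'Δl = 161.3 kN/m; ΣN' = 843.1 kN/m; ΣW sinα = 195.3 kN/m
Resisting = 161.3 + 843.1·tan29.5° = 161.3 + 477.0 = 638.3 kN/m
FS = 638.3 / 195.3 = 3.268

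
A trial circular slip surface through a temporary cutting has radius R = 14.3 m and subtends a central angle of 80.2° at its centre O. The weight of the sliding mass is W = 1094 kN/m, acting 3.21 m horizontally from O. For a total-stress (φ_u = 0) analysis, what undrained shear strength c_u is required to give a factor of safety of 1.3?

FS = c_u·L_a·R / (W·d), so c_u = FS·W·d / (L_a·R).
Arc length L_a = R·θ = 14.3·(80.2°·π/180) = 14.3·1.3998 = 20.02 m
c_u = 1.3·1094·3.21 / (20.02·14.3) = 4565.3 / 286.24 = 15.95 kPa

c_u = 15.9 kPa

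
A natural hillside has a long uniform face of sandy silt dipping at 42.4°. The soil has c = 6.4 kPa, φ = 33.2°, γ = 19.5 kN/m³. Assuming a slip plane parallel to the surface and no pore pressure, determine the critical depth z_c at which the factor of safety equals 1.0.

z_c = 2.33 m

Setting FS = 1.00 in FS = [c + γz cos²β tanφ] / [γz sinβ cosβ] and solving for z:
z = c / [γ cosβ (FS·sinβ − cosβ·tanφ)]
  = 6.4 / [19.5·cos42.4°·(1.00·sin42.4° − cos42.4°·tan33.2°)]
  = 6.4 / [19.5·0.7385·(1.00·0.6743 − 0.7385·0.6544)]
  = 6.4 / 2.7514 = 2.326 m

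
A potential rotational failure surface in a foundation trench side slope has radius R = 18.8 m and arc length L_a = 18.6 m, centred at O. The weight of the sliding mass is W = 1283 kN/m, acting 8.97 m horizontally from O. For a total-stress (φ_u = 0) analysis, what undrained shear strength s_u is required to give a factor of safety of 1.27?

s_u = 41.8 kPa

FS = s_u·L_a·R / (W·d), so s_u = FS·W·d / (L_a·R).
s_u = 1.27·1283·8.97 / (18.60·18.8) = 14615.8 / 349.68 = 41.80 kPa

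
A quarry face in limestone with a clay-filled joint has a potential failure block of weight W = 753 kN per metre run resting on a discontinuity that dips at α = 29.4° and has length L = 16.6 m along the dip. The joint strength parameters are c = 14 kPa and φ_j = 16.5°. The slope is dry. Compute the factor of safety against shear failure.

FS = 1.15

Resolving the block weight along and normal to the plane and applying the Mohr–Coulomb strength on the joint:
N' = W cosα = 753·cos29.4° = 656.0 kN/m
Driving force T = W sinα = 753·sin29.4° = 369.7 kN/m
Resisting force R = c·L + N'·tanφ_j = 14·16.6 + 656.0·tan16.5° = 232.4 + 194.3 = 426.7 kN/m
FS = R / T = 426.7 / 369.7 = 1.154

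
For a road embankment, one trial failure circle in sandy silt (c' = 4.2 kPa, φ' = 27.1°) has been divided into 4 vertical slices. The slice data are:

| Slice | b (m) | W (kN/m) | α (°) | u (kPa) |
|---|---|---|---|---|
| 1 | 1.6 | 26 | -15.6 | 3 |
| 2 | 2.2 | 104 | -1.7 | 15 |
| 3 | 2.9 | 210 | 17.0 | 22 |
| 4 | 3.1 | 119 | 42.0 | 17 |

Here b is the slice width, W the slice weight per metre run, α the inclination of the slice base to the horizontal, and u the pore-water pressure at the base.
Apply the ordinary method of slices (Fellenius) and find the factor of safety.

Ordinary method of slices: FS = Σ[c'·Δl_i + (W_i cosα_i − u_i·Δl_i)·tanφ'] / Σ W_i sinα_i, with Δl_i = b_i / cosα_i.
Slice 1: Δl = 1.6/cos(-15.6°) = 1.661 m; N'_1 = 26·cos(-15.6°) − 3·1.661 = 20.1; c'Δl = 6.98; W sinα = -7.0
Slice 2: Δl = 2.2/cos(-1.7°) = 2.201 m; N'_2 = 104·cos(-1.7°) − 15·2.201 = 70.9; c'Δl = 9.24; W sinα = -3.1
Slice 3: Δl = 2.9/cos17.0° = 3.033 m; N'_3 = 210·cos17.0° − 22·3.033 = 134.1; c'Δl = 12.74; W sinα = 61.4
Slice 4: Δl = 3.1/cos42.0° = 4.171 m; N'_4 = 119·cos42.0° − 17·4.171 = 17.5; c'Δl = 17.52; W sinα = 79.6
Σc'Δl = 46.5 kN/m; ΣN' = 242.6 kN/m; ΣW sinα = 130.9 kN/m
Resisting = 46.5 + 242.6·tan27.1° = 46.5 + 124.2 = 170.6 kN/m
FS = 170.6 / 130.9 = 1.303

FS = 1.30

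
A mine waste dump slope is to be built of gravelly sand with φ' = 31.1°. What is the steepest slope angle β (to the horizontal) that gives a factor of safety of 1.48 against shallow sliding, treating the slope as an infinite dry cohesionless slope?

β = 22.2°

For an infinite dry cohesionless slope FS = tanφ'/tanβ, so tanβ = tanφ' / FS.
tanβ = tan31.1° / 1.48 = 0.6032 / 1.48 = 0.4076
β = arctan(0.4076) = 22.18°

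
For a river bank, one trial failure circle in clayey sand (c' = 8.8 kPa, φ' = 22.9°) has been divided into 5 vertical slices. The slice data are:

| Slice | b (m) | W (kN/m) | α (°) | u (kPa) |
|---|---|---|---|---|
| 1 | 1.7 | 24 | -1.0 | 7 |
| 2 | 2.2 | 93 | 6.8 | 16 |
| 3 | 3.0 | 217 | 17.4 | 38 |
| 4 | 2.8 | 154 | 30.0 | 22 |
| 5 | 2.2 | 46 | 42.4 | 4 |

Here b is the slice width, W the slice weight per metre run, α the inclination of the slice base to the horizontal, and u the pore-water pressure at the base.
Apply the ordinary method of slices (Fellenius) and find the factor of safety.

Ordinary method of slices: FS = Σ[c'·Δl_i + (W_i cosα_i − u_i·Δl_i)·tanφ'] / Σ W_i sinα_i, with Δl_i = b_i / cosα_i.
Slice 1: Δl = 1.7/cos(-1.0°) = 1.700 m; N'_1 = 24·cos(-1.0°) − 7·1.700 = 12.1; c'Δl = 14.96; W sinα = -0.4
Slice 2: Δl = 2.2/cos6.8° = 2.216 m; N'_2 = 93·cos6.8° − 16·2.216 = 56.9; c'Δl = 19.50; W sinα = 11.0
Slice 3: Δl = 3.0/cos17.4° = 3.144 m; N'_3 = 217·cos17.4° − 38·3.144 = 87.6; c'Δl = 27.67; W sinα = 64.9
Slice 4: Δl = 2.8/cos30.0° = 3.233 m; N'_4 = 154·cos30.0° − 22·3.233 = 62.2; c'Δl = 28.45; W sinα = 77.0
Slice 5: Δl = 2.2/cos42.4° = 2.979 m; N'_5 = 46·cos42.4° − 4·2.979 = 22.1; c'Δl = 26.22; W sinα = 31.0
Σc'Δl = 116.8 kN/m; ΣN' = 240.9 kN/m; ΣW sinα = 183.5 kN/m
Resisting = 116.8 + 240.9·tan22.9° = 116.8 + 101.8 = 218.5 kN/m
FS = 218.5 / 183.5 = 1.191

FS = 1.19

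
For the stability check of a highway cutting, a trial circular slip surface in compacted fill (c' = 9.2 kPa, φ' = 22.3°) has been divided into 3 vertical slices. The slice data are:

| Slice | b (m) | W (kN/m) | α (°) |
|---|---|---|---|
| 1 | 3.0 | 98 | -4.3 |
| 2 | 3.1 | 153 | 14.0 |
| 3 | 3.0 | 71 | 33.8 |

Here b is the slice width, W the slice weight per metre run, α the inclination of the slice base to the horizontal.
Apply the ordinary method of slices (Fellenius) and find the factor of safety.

FS = 3.12

Ordinary method of slices: FS = Σ[c'·Δl_i + (W_i cosα_i)·tanφ'] / Σ W_i sinα_i, with Δl_i = b_i / cosα_i.
Slice 1: Δl = 3.0/cos(-4.3°) = 3.008 m; N'_1 = 98·cos(-4.3°) = 97.7; c'Δl = 27.68; W sinα = -7.3
Slice 2: Δl = 3.1/cos14.0° = 3.195 m; N'_2 = 153·cos14.0° = 148.5; c'Δl = 29.39; W sinα = 37.0
Slice 3: Δl = 3.0/cos33.8° = 3.610 m; N'_3 = 71·cos33.8° = 59.0; c'Δl = 33.21; W sinα = 39.5
Σc'Δl = 90.3 kN/m; ΣN' = 305.2 kN/m; ΣW sinα = 69.2 kN/m
Resisting = 90.3 + 305.2·tan22.3° = 90.3 + 125.2 = 215.4 kN/m
FS = 215.4 / 69.2 = 3.115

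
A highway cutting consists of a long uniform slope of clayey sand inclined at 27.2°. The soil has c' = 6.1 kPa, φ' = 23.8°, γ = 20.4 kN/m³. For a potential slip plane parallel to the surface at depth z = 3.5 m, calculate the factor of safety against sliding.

For an infinite slope with a slip plane parallel to the surface (no pore pressure): FS = [c' + γz cos²β tanφ'] / [γz sinβ cosβ].
γz = 20.4·3.5 = 71.40 kN/m²
Numerator = 6.1 + 71.40·cos²27.2°·tan23.8° = 6.1 + 71.40·0.7911·0.4411 = 31.011 kPa
Denominator = 71.40·sin27.2°·cos27.2° = 71.40·0.4571·0.8894 = 29.028 kPa
FS = 31.011 / 29.028 = 1.068

FS = 1.07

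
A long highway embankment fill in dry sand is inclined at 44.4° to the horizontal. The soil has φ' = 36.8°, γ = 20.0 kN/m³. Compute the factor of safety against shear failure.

FS = 0.76

For a dry cohesionless infinite slope the factor of safety is FS = tanφ' / tanβ.
FS = tan36.8° / tan44.4° = 0.7481 / 0.9793 = 0.764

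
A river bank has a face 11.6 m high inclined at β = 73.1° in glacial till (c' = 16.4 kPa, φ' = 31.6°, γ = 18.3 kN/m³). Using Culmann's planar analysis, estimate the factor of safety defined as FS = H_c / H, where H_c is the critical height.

H_c = (4c'/γ) · sinβ cosφ' / [1 − cos(β − φ')]
    = (4·16.4/18.3) · sin73.1°·cos31.6° / [1 − cos41.5°]
    = 3.585 · 0.8149 / 0.2510 = 11.64 m
FS = H_c / H = 11.64 / 11.6 = 1.003

FS = 1.00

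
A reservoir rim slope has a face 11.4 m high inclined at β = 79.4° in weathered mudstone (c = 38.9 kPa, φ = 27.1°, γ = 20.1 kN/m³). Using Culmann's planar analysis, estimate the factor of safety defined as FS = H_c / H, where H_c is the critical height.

FS = 1.53

H_c = (4c/γ) · sinβ cosφ / [1 − cos(β − φ)]
    = (4·38.9/20.1) · sin79.4°·cos27.1° / [1 − cos52.3°]
    = 7.741 · 0.8750 / 0.3885 = 17.44 m
FS = H_c / H = 17.44 / 11.4 = 1.530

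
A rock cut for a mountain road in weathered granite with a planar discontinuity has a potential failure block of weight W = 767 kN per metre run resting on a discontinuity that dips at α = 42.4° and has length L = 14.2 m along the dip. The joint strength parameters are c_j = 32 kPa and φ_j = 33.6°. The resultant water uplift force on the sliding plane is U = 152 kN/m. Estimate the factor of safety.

Resolving the block weight along and normal to the plane and applying the Mohr–Coulomb strength on the joint:
N' = W cosα − U = 767·cos42.4° − 152 = 414.4 kN/m
Driving force T = W sinα = 767·sin42.4° = 517.2 kN/m
Resisting force R = c_j·L + N'·tanφ_j = 32·14.2 + 414.4·tan33.6° = 454.4 + 275.3 = 729.7 kN/m
FS = R / T = 729.7 / 517.2 = 1.411

FS = 1.41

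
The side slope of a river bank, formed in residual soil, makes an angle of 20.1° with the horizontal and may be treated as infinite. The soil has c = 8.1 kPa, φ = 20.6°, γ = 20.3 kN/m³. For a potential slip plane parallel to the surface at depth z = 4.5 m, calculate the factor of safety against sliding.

FS = 1.30

For an infinite slope with a slip plane parallel to the surface (no pore pressure): FS = [c + γz cos²β tanφ] / [γz sinβ cosβ].
γz = 20.3·4.5 = 91.35 kN/m²
Numerator = 8.1 + 91.35·cos²20.1°·tan20.6° = 8.1 + 91.35·0.8819·0.3759 = 38.381 kPa
Denominator = 91.35·sin20.1°·cos20.1° = 91.35·0.3437·0.9391 = 29.481 kPa
FS = 38.381 / 29.481 = 1.302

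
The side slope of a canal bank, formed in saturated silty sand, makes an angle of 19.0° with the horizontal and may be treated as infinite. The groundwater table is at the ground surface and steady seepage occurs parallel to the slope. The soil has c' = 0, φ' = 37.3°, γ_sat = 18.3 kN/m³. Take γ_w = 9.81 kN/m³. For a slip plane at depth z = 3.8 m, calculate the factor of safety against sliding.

FS = 1.03

With seepage parallel to the slope and the water table at the surface, the effective normal stress on the slip plane uses the buoyant unit weight γ' = γ_sat − γ_w while the driving shear stress uses γ_sat:
FS = [c' + γ' z cos²β tanφ'] / [γ_sat z sinβ cosβ]
(For c' = 0 this reduces to FS = (γ'/γ_sat)·tanφ'/tanβ.)
γ' = 18.3 − 9.81 = 8.49 kN/m³
Numerator = 0.0 + 8.49·3.8·cos²19.0°·tan37.3° = 0.0 + 8.49·3.8·0.8940·0.7618 = 21.972 kPa
Denominator = 18.3·3.8·sin19.0°·cos19.0° = 18.3·3.8·0.3256·0.9455 = 21.407 kPa
FS = 21.972 / 21.407 = 1.026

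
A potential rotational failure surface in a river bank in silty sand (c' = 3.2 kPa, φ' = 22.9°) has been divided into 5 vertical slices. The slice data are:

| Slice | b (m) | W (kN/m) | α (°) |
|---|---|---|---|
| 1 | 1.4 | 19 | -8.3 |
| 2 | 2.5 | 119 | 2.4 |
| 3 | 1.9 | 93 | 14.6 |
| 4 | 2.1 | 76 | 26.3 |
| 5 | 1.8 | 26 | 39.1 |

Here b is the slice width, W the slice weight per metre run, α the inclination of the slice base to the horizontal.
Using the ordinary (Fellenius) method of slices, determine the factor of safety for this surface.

Ordinary method of slices: FS = Σ[c'·Δl_i + (W_i cosα_i)·tanφ'] / Σ W_i sinα_i, with Δl_i = b_i / cosα_i.
Slice 1: Δl = 1.4/cos(-8.3°) = 1.415 m; N'_1 = 19·cos(-8.3°) = 18.8; c'Δl = 4.53; W sinα = -2.7
Slice 2: Δl = 2.5/cos2.4° = 2.502 m; N'_2 = 119·cos2.4° = 118.9; c'Δl = 8.01; W sinα = 5.0
Slice 3: Δl = 1.9/cos14.6° = 1.963 m; N'_3 = 93·cos14.6° = 90.0; c'Δl = 6.28; W sinα = 23.4
Slice 4: Δl = 2.1/cos26.3° = 2.342 m; N'_4 = 76·cos26.3° = 68.1; c'Δl = 7.50; W sinα = 33.7
Slice 5: Δl = 1.8/cos39.1° = 2.319 m; N'_5 = 26·cos39.1° = 20.2; c'Δl = 7.42; W sinα = 16.4
Σc'Δl = 33.7 kN/m; ΣN' = 316.0 kN/m; ΣW sinα = 75.8 kN/m
Resisting = 33.7 + 316.0·tan22.9° = 33.7 + 133.5 = 167.2 kN/m
FS = 167.2 / 75.8 = 2.207

FS = 2.21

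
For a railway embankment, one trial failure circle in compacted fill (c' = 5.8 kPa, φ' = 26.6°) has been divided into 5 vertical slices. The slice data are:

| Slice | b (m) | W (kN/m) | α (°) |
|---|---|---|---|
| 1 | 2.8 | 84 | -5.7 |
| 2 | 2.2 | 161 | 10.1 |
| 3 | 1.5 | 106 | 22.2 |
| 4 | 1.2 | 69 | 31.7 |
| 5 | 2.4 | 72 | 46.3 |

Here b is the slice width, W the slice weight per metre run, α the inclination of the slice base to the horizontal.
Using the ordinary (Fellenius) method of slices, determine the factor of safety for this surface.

FS = 1.97

Ordinary method of slices: FS = Σ[c'·Δl_i + (W_i cosα_i)·tanφ'] / Σ W_i sinα_i, with Δl_i = b_i / cosα_i.
Slice 1: Δl = 2.8/cos(-5.7°) = 2.814 m; N'_1 = 84·cos(-5.7°) = 83.6; c'Δl = 16.32; W sinα = -8.3
Slice 2: Δl = 2.2/cos10.1° = 2.235 m; N'_2 = 161·cos10.1° = 158.5; c'Δl = 12.96; W sinα = 28.2
Slice 3: Δl = 1.5/cos22.2° = 1.620 m; N'_3 = 106·cos22.2° = 98.1; c'Δl = 9.40; W sinα = 40.1
Slice 4: Δl = 1.2/cos31.7° = 1.410 m; N'_4 = 69·cos31.7° = 58.7; c'Δl = 8.18; W sinα = 36.3
Slice 5: Δl = 2.4/cos46.3° = 3.474 m; N'_5 = 72·cos46.3° = 49.7; c'Δl = 20.15; W sinα = 52.1
Σc'Δl = 67.0 kN/m; ΣN' = 448.7 kN/m; ΣW sinα = 148.3 kN/m
Resisting = 67.0 + 448.7·tan26.6° = 67.0 + 224.7 = 291.7 kN/m
FS = 291.7 / 148.3 = 1.968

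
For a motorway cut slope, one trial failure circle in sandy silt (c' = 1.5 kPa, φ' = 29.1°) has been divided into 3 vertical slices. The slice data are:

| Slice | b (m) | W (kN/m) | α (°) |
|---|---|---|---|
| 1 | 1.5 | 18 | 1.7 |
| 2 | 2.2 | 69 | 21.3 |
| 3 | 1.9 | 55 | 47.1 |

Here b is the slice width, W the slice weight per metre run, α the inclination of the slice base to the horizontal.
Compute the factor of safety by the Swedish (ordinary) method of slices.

Ordinary method of slices: FS = Σ[c'·Δl_i + (W_i cosα_i)·tanφ'] / Σ W_i sinα_i, with Δl_i = b_i / cosα_i.
Slice 1: Δl = 1.5/cos1.7° = 1.501 m; N'_1 = 18·cos1.7° = 18.0; c'Δl = 2.25; W sinα = 0.5
Slice 2: Δl = 2.2/cos21.3° = 2.361 m; N'_2 = 69·cos21.3° = 64.3; c'Δl = 3.54; W sinα = 25.1
Slice 3: Δl = 1.9/cos47.1° = 2.791 m; N'_3 = 55·cos47.1° = 37.4; c'Δl = 4.19; W sinα = 40.3
Σc'Δl = 10.0 kN/m; ΣN' = 119.7 kN/m; ΣW sinα = 65.9 kN/m
Resisting = 10.0 + 119.7·tan29.1° = 10.0 + 66.6 = 76.6 kN/m
FS = 76.6 / 65.9 = 1.163

FS = 1.16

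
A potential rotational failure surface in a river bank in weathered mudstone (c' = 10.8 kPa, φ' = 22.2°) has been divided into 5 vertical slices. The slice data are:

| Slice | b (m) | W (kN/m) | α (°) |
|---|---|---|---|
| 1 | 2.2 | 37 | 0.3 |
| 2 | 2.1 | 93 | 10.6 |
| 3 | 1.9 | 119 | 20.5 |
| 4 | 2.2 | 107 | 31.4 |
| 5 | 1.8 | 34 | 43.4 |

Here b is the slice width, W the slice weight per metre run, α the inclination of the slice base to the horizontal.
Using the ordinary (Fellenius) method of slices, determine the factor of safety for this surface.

FS = 1.95

Ordinary method of slices: FS = Σ[c'·Δl_i + (W_i cosα_i)·tanφ'] / Σ W_i sinα_i, with Δl_i = b_i / cosα_i.
Slice 1: Δl = 2.2/cos0.3° = 2.200 m; N'_1 = 37·cos0.3° = 37.0; c'Δl = 23.76; W sinα = 0.2
Slice 2: Δl = 2.1/cos10.6° = 2.136 m; N'_2 = 93·cos10.6° = 91.4; c'Δl = 23.07; W sinα = 17.1
Slice 3: Δl = 1.9/cos20.5° = 2.028 m; N'_3 = 119·cos20.5° = 111.5; c'Δl = 21.91; W sinα = 41.7
Slice 4: Δl = 2.2/cos31.4° = 2.577 m; N'_4 = 107·cos31.4° = 91.3; c'Δl = 27.84; W sinα = 55.7
Slice 5: Δl = 1.8/cos43.4° = 2.477 m; N'_5 = 34·cos43.4° = 24.7; c'Δl = 26.76; W sinα = 23.4
Σc'Δl = 123.3 kN/m; ΣN' = 355.9 kN/m; ΣW sinα = 138.1 kN/m
Resisting = 123.3 + 355.9·tan22.2° = 123.3 + 145.2 = 268.6 kN/m
FS = 268.6 / 138.1 = 1.945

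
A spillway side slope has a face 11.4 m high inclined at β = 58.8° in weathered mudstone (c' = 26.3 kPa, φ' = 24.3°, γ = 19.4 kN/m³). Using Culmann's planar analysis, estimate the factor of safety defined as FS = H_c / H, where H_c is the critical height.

H_c = (4c'/γ) · sinβ cosφ' / [1 − cos(β − φ')]
    = (4·26.3/19.4) · sin58.8°·cos24.3° / [1 − cos34.5°]
    = 5.423 · 0.7796 / 0.1759 = 24.04 m
FS = H_c / H = 24.04 / 11.4 = 2.108

FS = 2.11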